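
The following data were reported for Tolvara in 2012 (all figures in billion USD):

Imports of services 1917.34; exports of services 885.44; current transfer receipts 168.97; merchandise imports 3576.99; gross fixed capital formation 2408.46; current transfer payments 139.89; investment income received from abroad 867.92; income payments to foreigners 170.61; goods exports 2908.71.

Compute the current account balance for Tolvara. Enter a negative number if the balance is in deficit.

Goods balance = 2908.71 - 3576.99 = -668.28
Services balance = 885.44 - 1917.34 = -1031.90
Trade balance (goods + services) = -668.28 + (-1031.90) = -1700.18
Net primary income = 867.92 - 170.61 = 697.31
Net secondary income = 168.97 - 139.89 = 29.08
Current account = -1700.18 + 697.31 + 29.08 = -973.79

-973.79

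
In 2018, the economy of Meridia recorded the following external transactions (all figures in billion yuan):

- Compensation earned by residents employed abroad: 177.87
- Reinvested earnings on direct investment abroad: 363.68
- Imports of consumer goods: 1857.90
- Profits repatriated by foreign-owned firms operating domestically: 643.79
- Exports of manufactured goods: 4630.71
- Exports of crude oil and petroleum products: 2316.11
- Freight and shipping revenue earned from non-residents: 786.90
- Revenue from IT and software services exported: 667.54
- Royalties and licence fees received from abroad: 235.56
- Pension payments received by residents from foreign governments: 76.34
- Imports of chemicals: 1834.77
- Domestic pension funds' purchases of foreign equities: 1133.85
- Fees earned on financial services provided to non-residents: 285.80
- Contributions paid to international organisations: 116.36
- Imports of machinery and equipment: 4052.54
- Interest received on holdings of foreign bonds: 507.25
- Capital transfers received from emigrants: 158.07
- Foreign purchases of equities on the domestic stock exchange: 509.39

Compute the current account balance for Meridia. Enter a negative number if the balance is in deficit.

Goods: -1857.90 + 4630.71 - 4052.54 - 1834.77 + 2316.11 = -798.39
Services: 235.56 + 786.90 + 667.54 + 285.80 = 1975.80
Primary income: -643.79 + 363.68 + 177.87 + 507.25 = 405.01
Secondary income: -116.36 + 76.34 = -40.02
Current account = (-798.39) + 1975.80 + 405.01 + (-40.02) = 1542.40
(Excluded from the current account — financial account: domestic pension funds' purchases of foreign equities 1133.85, foreign purchases of equities on the domestic stock exchange 509.39; capital account: capital transfers received from emigrants 158.07.)

1542.40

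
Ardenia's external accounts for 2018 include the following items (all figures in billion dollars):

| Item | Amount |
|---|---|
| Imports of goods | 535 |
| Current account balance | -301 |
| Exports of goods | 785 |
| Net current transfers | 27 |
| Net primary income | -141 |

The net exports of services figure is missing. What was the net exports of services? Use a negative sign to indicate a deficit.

-437

Current account = goods balance + services balance + net primary income + net secondary income
Sum of the known components = 136
Net exports of services = CA - (known components) = -301 - 136 = -437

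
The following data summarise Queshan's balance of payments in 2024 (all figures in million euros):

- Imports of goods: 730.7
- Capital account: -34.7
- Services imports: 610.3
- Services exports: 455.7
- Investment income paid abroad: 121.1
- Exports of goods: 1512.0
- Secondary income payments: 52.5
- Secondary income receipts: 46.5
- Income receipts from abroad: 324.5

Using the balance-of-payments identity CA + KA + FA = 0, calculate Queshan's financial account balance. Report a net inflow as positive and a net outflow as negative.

-789.4

Goods balance = 1512.0 - 730.7 = 781.3
Services balance = 455.7 - 610.3 = -154.6
Trade balance (goods + services) = 781.3 + (-154.6) = 626.7
Net primary income = 324.5 - 121.1 = 203.4
Net secondary income = 46.5 - 52.5 = -6.0
Current account = 626.7 + 203.4 + (-6.0) = 824.1
Financial account = -(824.1 + (-34.7)) = -789.4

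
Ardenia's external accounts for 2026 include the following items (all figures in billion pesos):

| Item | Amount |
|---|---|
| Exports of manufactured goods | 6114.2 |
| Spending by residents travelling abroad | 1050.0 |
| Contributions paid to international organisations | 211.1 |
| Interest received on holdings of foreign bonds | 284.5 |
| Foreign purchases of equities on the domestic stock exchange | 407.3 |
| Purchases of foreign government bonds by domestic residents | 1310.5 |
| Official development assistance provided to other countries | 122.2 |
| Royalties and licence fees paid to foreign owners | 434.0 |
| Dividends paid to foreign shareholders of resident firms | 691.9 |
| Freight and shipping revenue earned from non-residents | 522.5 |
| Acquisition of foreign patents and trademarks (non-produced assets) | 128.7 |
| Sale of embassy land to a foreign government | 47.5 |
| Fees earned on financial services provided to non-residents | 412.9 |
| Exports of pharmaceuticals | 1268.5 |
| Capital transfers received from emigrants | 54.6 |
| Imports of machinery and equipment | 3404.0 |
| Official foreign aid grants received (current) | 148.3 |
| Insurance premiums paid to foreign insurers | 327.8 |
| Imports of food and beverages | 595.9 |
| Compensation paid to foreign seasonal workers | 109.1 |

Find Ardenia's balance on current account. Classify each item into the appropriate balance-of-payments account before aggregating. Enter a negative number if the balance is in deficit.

Goods: -595.9 - 3404.0 + 6114.2 + 1268.5 = 3382.8
Services: 522.5 - 327.8 + 412.9 - 434.0 - 1050.0 = -876.4
Primary income: -109.1 - 691.9 + 284.5 = -516.5
Secondary income: -122.2 + 148.3 - 211.1 = -185.0
Current account = 3382.8 + (-876.4) + (-516.5) + (-185.0) = 1804.9
(Excluded from the current account — financial account: foreign purchases of equities on the domestic stock exchange 407.3, purchases of foreign government bonds by domestic residents 1310.5; capital account: acquisition of foreign patents and trademarks (non-produced assets) 128.7, sale of embassy land to a foreign government 47.5, capital transfers received from emigrants 54.6.)

1804.9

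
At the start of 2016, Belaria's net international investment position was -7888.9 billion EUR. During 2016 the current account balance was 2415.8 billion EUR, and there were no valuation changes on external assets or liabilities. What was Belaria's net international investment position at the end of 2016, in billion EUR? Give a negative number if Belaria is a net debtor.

-5473.1

With no valuation effects, change in NIIP = current account = 2415.8
End-of-year NIIP = -7888.9 + 2415.8 = -5473.1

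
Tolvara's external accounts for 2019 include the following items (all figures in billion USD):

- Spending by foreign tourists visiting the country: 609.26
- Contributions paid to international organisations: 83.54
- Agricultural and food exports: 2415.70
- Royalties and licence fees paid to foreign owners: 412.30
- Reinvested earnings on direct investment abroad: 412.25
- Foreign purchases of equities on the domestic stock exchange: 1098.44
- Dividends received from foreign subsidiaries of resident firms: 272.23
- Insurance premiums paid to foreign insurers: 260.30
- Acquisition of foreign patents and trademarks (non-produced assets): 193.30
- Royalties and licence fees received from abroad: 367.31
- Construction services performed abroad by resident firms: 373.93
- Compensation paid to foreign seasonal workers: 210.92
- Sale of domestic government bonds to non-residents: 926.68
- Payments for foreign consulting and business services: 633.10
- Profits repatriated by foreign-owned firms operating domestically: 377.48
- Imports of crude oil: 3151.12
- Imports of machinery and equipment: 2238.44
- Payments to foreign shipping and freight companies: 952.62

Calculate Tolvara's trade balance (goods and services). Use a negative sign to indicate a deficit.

-3881.68

Goods: -2238.44 + 2415.70 - 3151.12 = -2973.86
Services: 373.93 + 367.31 + 609.26 - 952.62 - 260.30 - 412.30 - 633.10 = -907.82
Trade balance = -2973.86 + (-907.82) = -3881.68
(Excluded from the trade balance — secondary income: contributions paid to international organisations 83.54; primary income: reinvested earnings on direct investment abroad 412.25, dividends received from foreign subsidiaries of resident firms 272.23, compensation paid to foreign seasonal workers 210.92, profits repatriated by foreign-owned firms operating domestically 377.48; financial account: foreign purchases of equities on the domestic stock exchange 1098.44, sale of domestic government bonds to non-residents 926.68; capital account: acquisition of foreign patents and trademarks (non-produced assets) 193.30.)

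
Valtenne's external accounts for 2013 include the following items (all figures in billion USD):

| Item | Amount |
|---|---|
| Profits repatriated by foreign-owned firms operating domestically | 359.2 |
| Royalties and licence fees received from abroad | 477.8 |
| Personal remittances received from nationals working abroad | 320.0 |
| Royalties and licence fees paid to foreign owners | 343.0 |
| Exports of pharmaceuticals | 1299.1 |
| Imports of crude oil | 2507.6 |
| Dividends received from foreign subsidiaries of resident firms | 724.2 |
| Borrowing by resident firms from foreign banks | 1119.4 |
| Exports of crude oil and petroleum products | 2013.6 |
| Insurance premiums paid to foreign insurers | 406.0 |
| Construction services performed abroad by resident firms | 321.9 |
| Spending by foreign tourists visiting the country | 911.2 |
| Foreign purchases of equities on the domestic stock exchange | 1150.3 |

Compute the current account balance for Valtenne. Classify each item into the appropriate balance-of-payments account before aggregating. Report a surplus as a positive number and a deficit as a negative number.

2452.0

Goods: 1299.1 - 2507.6 + 2013.6 = 805.1
Services: 477.8 - 406.0 - 343.0 + 321.9 + 911.2 = 961.9
Primary income: -359.2 + 724.2 = 365.0
Secondary income: 320.0
Current account = 805.1 + 961.9 + 365.0 + 320.0 = 2452.0
(Excluded from the current account — financial account: borrowing by resident firms from foreign banks 1119.4, foreign purchases of equities on the domestic stock exchange 1150.3.)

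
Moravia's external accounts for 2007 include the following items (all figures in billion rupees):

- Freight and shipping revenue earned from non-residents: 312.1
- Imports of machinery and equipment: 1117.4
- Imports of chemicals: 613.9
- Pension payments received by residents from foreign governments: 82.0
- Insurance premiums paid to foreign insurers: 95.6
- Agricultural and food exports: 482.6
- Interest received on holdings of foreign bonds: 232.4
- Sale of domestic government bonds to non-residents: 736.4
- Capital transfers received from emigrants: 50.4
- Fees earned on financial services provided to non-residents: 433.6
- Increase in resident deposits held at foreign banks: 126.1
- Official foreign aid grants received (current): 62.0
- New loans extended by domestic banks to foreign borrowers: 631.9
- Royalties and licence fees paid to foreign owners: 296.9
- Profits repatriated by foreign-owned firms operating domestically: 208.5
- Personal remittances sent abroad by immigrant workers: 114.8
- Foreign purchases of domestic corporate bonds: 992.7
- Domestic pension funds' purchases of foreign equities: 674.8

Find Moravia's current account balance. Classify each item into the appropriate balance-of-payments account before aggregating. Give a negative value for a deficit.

Goods: -1117.4 - 613.9 + 482.6 = -1248.7
Services: -296.9 + 433.6 + 312.1 - 95.6 = 353.2
Primary income: -208.5 + 232.4 = 23.9
Secondary income: 82.0 + 62.0 - 114.8 = 29.2
Current account = (-1248.7) + 353.2 + 23.9 + 29.2 = -842.4
(Excluded from the current account — financial account: sale of domestic government bonds to non-residents 736.4, increase in resident deposits held at foreign banks 126.1, new loans extended by domestic banks to foreign borrowers 631.9, foreign purchases of domestic corporate bonds 992.7, domestic pension funds' purchases of foreign equities 674.8; capital account: capital transfers received from emigrants 50.4.)

-842.4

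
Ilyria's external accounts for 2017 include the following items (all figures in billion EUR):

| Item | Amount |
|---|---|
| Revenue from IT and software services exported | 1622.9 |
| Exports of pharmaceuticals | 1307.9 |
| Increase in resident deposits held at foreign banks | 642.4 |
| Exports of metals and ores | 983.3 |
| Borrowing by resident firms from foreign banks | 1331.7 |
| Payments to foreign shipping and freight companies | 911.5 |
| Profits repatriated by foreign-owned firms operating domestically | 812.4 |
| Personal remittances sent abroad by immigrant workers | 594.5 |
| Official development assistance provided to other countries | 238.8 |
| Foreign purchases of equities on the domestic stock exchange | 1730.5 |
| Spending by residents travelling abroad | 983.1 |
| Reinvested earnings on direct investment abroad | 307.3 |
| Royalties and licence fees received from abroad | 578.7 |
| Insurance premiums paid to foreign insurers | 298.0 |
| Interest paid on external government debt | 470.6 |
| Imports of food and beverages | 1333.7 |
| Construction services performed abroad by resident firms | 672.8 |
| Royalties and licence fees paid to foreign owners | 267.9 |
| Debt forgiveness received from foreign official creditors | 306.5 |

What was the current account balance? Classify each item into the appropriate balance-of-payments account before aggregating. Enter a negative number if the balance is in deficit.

-437.6

Goods: -1333.7 + 1307.9 + 983.3 = 957.5
Services: -983.1 + 578.7 - 267.9 + 672.8 + 1622.9 - 298.0 - 911.5 = 413.9
Primary income: -470.6 + 307.3 - 812.4 = -975.7
Secondary income: -594.5 - 238.8 = -833.3
Current account = 957.5 + 413.9 + (-975.7) + (-833.3) = -437.6
(Excluded from the current account — financial account: increase in resident deposits held at foreign banks 642.4, borrowing by resident firms from foreign banks 1331.7, foreign purchases of equities on the domestic stock exchange 1730.5; capital account: debt forgiveness received from foreign official creditors 306.5.)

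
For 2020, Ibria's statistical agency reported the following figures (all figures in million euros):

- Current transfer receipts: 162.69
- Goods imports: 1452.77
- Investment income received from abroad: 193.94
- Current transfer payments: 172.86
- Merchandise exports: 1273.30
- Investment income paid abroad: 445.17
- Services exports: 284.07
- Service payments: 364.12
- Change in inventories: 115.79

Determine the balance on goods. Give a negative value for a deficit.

Goods balance = 1273.30 - 1452.77 = -179.47

-179.47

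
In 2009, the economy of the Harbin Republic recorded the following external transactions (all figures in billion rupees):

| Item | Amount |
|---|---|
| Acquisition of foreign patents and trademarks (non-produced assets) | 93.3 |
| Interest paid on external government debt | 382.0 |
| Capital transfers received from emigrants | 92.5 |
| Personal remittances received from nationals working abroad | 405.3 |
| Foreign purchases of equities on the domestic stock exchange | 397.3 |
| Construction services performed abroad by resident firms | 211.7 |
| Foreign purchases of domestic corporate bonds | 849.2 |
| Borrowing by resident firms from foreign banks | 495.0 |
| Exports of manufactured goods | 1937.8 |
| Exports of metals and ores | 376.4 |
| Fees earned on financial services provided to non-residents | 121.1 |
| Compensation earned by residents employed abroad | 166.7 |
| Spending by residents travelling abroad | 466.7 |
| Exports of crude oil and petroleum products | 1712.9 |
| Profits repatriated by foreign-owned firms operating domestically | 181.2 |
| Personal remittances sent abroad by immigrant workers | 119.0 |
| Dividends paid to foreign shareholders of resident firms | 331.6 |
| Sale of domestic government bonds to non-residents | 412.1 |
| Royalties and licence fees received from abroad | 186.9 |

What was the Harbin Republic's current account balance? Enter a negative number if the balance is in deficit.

Goods: 376.4 + 1712.9 + 1937.8 = 4027.1
Services: 211.7 + 121.1 + 186.9 - 466.7 = 53.0
Primary income: 166.7 - 331.6 - 181.2 - 382.0 = -728.1
Secondary income: -119.0 + 405.3 = 286.3
Current account = 4027.1 + 53.0 + (-728.1) + 286.3 = 3638.3
(Excluded from the current account — capital account: acquisition of foreign patents and trademarks (non-produced assets) 93.3, capital transfers received from emigrants 92.5; financial account: foreign purchases of equities on the domestic stock exchange 397.3, foreign purchases of domestic corporate bonds 849.2, borrowing by resident firms from foreign banks 495.0, sale of domestic government bonds to non-residents 412.1.)

3638.3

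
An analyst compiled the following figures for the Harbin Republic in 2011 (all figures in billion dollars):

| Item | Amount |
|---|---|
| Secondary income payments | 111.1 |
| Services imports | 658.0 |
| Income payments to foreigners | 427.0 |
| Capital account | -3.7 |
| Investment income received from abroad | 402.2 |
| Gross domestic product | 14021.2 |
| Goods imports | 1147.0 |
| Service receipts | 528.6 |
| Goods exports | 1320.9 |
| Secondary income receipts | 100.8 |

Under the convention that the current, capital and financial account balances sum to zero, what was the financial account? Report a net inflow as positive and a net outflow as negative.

-5.7

Goods balance = 1320.9 - 1147.0 = 173.9
Services balance = 528.6 - 658.0 = -129.4
Trade balance (goods + services) = 173.9 + (-129.4) = 44.5
Net primary income = 402.2 - 427.0 = -24.8
Net secondary income = 100.8 - 111.1 = -10.3
Current account = 44.5 + (-24.8) + (-10.3) = 9.4
Financial account = -(9.4 + (-3.7)) = -5.7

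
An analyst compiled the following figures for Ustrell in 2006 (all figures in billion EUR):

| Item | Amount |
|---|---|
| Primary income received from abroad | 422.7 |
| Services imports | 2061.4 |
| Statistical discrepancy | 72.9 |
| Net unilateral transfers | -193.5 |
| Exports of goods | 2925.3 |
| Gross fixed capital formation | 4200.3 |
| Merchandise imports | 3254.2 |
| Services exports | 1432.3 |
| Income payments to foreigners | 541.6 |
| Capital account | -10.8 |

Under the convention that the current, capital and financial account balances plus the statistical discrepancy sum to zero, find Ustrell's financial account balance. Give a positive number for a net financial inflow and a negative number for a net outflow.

Goods balance = 2925.3 - 3254.2 = -328.9
Services balance = 1432.3 - 2061.4 = -629.1
Trade balance (goods + services) = -328.9 + (-629.1) = -958.0
Net primary income = 422.7 - 541.6 = -118.9
Net secondary income = -193.5
Current account = -958.0 + (-118.9) + (-193.5) = -1270.4
Financial account = -(-1270.4 + (-10.8) + 72.9) = 1208.3

1208.3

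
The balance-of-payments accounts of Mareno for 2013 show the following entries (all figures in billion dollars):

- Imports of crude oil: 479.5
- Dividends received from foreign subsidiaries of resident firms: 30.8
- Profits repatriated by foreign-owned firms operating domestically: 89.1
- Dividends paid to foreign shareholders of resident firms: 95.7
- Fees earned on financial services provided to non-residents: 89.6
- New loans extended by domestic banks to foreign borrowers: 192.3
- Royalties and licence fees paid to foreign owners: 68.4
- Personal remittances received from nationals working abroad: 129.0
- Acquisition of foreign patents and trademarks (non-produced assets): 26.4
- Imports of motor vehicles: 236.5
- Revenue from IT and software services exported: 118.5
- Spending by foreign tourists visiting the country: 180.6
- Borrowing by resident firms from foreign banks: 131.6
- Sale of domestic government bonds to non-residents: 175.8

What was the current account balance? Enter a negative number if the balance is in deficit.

Goods: -479.5 - 236.5 = -716.0
Services: 118.5 - 68.4 + 180.6 + 89.6 = 320.3
Primary income: 30.8 - 89.1 - 95.7 = -154.0
Secondary income: 129.0
Current account = (-716.0) + 320.3 + (-154.0) + 129.0 = -420.7
(Excluded from the current account — financial account: new loans extended by domestic banks to foreign borrowers 192.3, borrowing by resident firms from foreign banks 131.6, sale of domestic government bonds to non-residents 175.8; capital account: acquisition of foreign patents and trademarks (non-produced assets) 26.4.)

-420.7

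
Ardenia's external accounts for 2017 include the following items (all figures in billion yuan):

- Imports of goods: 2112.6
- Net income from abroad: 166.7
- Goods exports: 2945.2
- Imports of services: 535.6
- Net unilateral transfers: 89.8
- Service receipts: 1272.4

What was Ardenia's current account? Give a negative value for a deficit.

Goods balance = 2945.2 - 2112.6 = 832.6
Services balance = 1272.4 - 535.6 = 736.8
Trade balance (goods + services) = 832.6 + 736.8 = 1569.4
Net primary income = 166.7
Net secondary income = 89.8
Current account = 1569.4 + 166.7 + 89.8 = 1825.9

1825.9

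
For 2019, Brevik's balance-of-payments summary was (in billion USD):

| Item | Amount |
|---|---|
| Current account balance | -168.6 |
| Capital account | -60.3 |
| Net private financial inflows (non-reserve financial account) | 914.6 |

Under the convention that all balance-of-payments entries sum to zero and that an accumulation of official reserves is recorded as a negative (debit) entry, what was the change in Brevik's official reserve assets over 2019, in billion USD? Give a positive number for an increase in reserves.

685.7

Official reserve transactions balance = -((-168.6) + (-60.3) + 914.6) = -685.7
An accumulation of reserves is recorded as a debit (negative entry), so the change in the stock of reserves is the negative of that balance.
Change in official reserves = -(-685.7) = 685.7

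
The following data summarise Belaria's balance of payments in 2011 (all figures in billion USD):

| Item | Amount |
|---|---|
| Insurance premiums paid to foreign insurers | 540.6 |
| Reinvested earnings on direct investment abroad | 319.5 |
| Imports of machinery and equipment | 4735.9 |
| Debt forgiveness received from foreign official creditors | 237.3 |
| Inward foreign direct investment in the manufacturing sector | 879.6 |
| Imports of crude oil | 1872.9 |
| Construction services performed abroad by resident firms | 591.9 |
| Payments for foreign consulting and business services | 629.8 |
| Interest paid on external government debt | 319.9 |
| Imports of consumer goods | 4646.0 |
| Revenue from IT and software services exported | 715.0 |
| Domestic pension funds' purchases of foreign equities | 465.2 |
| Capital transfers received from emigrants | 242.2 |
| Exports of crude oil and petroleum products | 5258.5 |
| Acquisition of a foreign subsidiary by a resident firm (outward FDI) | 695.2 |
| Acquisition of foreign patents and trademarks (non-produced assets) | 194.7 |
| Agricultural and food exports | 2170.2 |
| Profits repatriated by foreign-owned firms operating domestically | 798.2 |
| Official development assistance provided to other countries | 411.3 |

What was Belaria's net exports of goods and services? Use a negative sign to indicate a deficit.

-3689.6

Goods: -4735.9 + 5258.5 + 2170.2 - 4646.0 - 1872.9 = -3826.1
Services: -629.8 - 540.6 + 591.9 + 715.0 = 136.5
Trade balance = -3826.1 + 136.5 = -3689.6
(Excluded from the trade balance — primary income: reinvested earnings on direct investment abroad 319.5, interest paid on external government debt 319.9, profits repatriated by foreign-owned firms operating domestically 798.2; capital account: debt forgiveness received from foreign official creditors 237.3, capital transfers received from emigrants 242.2, acquisition of foreign patents and trademarks (non-produced assets) 194.7; financial account: inward foreign direct investment in the manufacturing sector 879.6, domestic pension funds' purchases of foreign equities 465.2, acquisition of a foreign subsidiary by a resident firm (outward FDI) 695.2; secondary income: official development assistance provided to other countries 411.3.)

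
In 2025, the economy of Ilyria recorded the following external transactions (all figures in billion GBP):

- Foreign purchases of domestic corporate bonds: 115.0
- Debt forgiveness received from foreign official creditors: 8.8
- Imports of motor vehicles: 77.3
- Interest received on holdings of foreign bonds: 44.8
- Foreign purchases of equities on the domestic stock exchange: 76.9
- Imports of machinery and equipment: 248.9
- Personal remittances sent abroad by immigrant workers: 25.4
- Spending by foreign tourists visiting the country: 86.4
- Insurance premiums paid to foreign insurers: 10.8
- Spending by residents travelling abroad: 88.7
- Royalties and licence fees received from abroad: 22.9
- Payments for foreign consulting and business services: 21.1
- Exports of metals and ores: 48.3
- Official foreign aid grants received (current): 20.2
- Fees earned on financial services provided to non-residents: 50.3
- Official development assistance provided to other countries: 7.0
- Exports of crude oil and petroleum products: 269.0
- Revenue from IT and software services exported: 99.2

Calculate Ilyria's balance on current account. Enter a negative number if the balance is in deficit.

Goods: -77.3 - 248.9 + 48.3 + 269.0 = -8.9
Services: 22.9 - 21.1 - 10.8 + 86.4 - 88.7 + 50.3 + 99.2 = 138.2
Primary income: 44.8
Secondary income: 20.2 - 25.4 - 7.0 = -12.2
Current account = (-8.9) + 138.2 + 44.8 + (-12.2) = 161.9
(Excluded from the current account — financial account: foreign purchases of domestic corporate bonds 115.0, foreign purchases of equities on the domestic stock exchange 76.9; capital account: debt forgiveness received from foreign official creditors 8.8.)

161.9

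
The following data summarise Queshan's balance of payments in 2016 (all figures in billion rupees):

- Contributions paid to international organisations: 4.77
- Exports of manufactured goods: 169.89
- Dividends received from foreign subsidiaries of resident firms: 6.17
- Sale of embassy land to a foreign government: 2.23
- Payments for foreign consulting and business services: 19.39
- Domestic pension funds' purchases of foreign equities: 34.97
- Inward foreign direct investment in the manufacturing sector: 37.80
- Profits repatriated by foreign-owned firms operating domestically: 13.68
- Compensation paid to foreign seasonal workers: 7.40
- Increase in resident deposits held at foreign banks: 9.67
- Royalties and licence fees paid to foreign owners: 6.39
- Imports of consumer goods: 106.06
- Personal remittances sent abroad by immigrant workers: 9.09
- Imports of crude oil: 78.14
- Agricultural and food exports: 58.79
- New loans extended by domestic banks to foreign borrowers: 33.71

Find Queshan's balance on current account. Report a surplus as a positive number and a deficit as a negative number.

-10.07

Goods: -106.06 + 58.79 - 78.14 + 169.89 = 44.48
Services: -19.39 - 6.39 = -25.78
Primary income: -7.40 + 6.17 - 13.68 = -14.91
Secondary income: -9.09 - 4.77 = -13.86
Current account = 44.48 + (-25.78) + (-14.91) + (-13.86) = -10.07
(Excluded from the current account — capital account: sale of embassy land to a foreign government 2.23; financial account: domestic pension funds' purchases of foreign equities 34.97, inward foreign direct investment in the manufacturing sector 37.80, increase in resident deposits held at foreign banks 9.67, new loans extended by domestic banks to foreign borrowers 33.71.)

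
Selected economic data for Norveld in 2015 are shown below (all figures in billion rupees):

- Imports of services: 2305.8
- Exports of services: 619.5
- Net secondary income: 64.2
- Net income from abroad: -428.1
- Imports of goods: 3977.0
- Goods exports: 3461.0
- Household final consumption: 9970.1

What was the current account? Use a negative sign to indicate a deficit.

Goods balance = 3461.0 - 3977.0 = -516.0
Services balance = 619.5 - 2305.8 = -1686.3
Trade balance (goods + services) = -516.0 + (-1686.3) = -2202.3
Net primary income = -428.1
Net secondary income = 64.2
Current account = -2202.3 + (-428.1) + 64.2 = -2566.2

-2566.2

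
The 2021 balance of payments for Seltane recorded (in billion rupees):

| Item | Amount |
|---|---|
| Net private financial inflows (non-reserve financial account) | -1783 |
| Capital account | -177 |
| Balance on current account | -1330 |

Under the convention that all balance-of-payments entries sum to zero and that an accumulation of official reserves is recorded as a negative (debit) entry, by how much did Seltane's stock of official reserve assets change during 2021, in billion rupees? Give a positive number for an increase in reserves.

Official reserve transactions balance = -((-1330) + (-177) + (-1783)) = 3290
An accumulation of reserves is recorded as a debit (negative entry), so the change in the stock of reserves is the negative of that balance.
Change in official reserves = -(3290) = -3290

-3290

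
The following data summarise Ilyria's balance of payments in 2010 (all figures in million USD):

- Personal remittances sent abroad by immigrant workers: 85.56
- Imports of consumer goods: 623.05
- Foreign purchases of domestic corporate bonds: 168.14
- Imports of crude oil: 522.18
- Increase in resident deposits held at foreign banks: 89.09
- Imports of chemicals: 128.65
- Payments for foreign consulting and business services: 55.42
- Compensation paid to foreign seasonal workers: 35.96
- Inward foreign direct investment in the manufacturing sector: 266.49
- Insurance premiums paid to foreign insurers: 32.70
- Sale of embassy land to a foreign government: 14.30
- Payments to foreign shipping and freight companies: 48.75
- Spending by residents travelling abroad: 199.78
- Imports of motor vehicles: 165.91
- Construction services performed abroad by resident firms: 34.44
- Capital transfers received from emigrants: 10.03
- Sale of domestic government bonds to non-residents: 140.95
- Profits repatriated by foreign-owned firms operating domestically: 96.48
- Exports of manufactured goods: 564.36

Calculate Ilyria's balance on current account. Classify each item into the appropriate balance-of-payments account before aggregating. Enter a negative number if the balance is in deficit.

Goods: 564.36 - 522.18 - 128.65 - 623.05 - 165.91 = -875.43
Services: -32.70 - 199.78 + 34.44 - 48.75 - 55.42 = -302.21
Primary income: -96.48 - 35.96 = -132.44
Secondary income: -85.56
Current account = (-875.43) + (-302.21) + (-132.44) + (-85.56) = -1395.64
(Excluded from the current account — financial account: foreign purchases of domestic corporate bonds 168.14, increase in resident deposits held at foreign banks 89.09, inward foreign direct investment in the manufacturing sector 266.49, sale of domestic government bonds to non-residents 140.95; capital account: sale of embassy land to a foreign government 14.30, capital transfers received from emigrants 10.03.)

-1395.64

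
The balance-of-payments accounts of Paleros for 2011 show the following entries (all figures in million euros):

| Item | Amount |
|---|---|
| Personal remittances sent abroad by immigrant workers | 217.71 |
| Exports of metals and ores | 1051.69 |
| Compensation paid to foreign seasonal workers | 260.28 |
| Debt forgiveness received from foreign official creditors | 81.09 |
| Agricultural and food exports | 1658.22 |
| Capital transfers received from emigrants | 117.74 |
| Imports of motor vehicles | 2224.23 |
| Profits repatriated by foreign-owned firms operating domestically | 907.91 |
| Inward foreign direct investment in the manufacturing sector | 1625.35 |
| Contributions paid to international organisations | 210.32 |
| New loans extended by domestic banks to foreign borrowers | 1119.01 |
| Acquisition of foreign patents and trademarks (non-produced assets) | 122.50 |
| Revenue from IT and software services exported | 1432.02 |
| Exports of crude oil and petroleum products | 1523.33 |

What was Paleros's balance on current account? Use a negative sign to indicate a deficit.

Goods: -2224.23 + 1051.69 + 1658.22 + 1523.33 = 2009.01
Services: 1432.02
Primary income: -907.91 - 260.28 = -1168.19
Secondary income: -217.71 - 210.32 = -428.03
Current account = 2009.01 + 1432.02 + (-1168.19) + (-428.03) = 1844.81
(Excluded from the current account — capital account: debt forgiveness received from foreign official creditors 81.09, capital transfers received from emigrants 117.74, acquisition of foreign patents and trademarks (non-produced assets) 122.50; financial account: inward foreign direct investment in the manufacturing sector 1625.35, new loans extended by domestic banks to foreign borrowers 1119.01.)

1844.81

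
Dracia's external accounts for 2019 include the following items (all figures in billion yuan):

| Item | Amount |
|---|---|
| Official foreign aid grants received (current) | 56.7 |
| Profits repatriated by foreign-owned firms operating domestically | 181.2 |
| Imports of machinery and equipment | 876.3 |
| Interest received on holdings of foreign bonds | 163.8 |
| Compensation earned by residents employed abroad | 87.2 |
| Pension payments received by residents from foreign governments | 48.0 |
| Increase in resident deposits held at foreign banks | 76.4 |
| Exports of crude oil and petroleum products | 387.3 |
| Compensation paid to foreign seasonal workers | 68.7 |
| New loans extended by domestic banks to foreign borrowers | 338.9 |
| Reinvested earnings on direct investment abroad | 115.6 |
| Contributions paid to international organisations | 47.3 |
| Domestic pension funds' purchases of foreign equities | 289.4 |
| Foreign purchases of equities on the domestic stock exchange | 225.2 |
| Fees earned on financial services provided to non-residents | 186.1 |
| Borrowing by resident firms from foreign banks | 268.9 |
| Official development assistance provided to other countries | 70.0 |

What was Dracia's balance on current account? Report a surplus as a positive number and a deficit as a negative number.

Goods: -876.3 + 387.3 = -489.0
Services: 186.1
Primary income: 163.8 - 68.7 + 87.2 + 115.6 - 181.2 = 116.7
Secondary income: 48.0 + 56.7 - 47.3 - 70.0 = -12.6
Current account = (-489.0) + 186.1 + 116.7 + (-12.6) = -198.8
(Excluded from the current account — financial account: increase in resident deposits held at foreign banks 76.4, new loans extended by domestic banks to foreign borrowers 338.9, domestic pension funds' purchases of foreign equities 289.4, foreign purchases of equities on the domestic stock exchange 225.2, borrowing by resident firms from foreign banks 268.9.)

-198.8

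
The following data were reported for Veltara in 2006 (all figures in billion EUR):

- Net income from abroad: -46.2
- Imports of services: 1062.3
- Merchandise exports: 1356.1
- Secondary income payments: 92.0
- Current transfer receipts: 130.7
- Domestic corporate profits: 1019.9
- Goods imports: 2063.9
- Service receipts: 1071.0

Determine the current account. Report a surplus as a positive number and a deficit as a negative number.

-706.6

Goods balance = 1356.1 - 2063.9 = -707.8
Services balance = 1071.0 - 1062.3 = 8.7
Trade balance (goods + services) = -707.8 + 8.7 = -699.1
Net primary income = -46.2
Net secondary income = 130.7 - 92.0 = 38.7
Current account = -699.1 + (-46.2) + 38.7 = -706.6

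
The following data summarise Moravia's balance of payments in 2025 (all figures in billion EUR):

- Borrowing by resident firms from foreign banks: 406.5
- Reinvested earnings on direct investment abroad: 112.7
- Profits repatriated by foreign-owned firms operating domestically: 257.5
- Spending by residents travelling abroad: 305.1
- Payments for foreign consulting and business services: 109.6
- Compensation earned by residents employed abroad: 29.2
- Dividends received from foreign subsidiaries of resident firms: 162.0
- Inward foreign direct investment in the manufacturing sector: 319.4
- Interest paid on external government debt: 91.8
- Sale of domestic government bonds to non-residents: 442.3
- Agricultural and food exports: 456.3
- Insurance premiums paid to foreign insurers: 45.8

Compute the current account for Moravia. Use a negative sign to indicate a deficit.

-49.6

Goods: 456.3
Services: -305.1 - 45.8 - 109.6 = -460.5
Primary income: -257.5 - 91.8 + 29.2 + 162.0 + 112.7 = -45.4
Current account = 456.3 + (-460.5) + (-45.4) = -49.6
(Excluded from the current account — financial account: borrowing by resident firms from foreign banks 406.5, inward foreign direct investment in the manufacturing sector 319.4, sale of domestic government bonds to non-residents 442.3.)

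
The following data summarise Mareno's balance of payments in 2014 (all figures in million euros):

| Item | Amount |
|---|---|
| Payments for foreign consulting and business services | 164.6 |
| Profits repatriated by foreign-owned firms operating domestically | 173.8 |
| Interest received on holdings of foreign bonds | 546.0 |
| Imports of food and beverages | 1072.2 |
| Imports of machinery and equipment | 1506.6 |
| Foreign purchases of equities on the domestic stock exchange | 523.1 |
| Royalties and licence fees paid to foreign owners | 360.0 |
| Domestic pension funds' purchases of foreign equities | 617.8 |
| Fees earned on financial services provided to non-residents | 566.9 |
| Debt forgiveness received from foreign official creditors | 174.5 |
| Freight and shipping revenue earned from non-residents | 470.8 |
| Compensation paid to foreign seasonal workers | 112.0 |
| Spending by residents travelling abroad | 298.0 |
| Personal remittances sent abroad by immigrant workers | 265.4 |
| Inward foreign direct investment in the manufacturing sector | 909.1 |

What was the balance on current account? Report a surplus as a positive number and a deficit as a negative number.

Goods: -1072.2 - 1506.6 = -2578.8
Services: 470.8 - 164.6 - 298.0 - 360.0 + 566.9 = 215.1
Primary income: -112.0 - 173.8 + 546.0 = 260.2
Secondary income: -265.4
Current account = (-2578.8) + 215.1 + 260.2 + (-265.4) = -2368.9
(Excluded from the current account — financial account: foreign purchases of equities on the domestic stock exchange 523.1, domestic pension funds' purchases of foreign equities 617.8, inward foreign direct investment in the manufacturing sector 909.1; capital account: debt forgiveness received from foreign official creditors 174.5.)

-2368.9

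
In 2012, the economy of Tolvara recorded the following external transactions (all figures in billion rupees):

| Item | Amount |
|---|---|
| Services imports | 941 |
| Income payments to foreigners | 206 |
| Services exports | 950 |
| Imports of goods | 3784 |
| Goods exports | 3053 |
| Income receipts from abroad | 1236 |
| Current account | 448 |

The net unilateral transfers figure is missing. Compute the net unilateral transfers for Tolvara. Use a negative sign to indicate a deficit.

140

Current account = goods balance + services balance + net primary income + net secondary income
Sum of the known components = 308
Net unilateral transfers = CA - (known components) = 448 - 308 = 140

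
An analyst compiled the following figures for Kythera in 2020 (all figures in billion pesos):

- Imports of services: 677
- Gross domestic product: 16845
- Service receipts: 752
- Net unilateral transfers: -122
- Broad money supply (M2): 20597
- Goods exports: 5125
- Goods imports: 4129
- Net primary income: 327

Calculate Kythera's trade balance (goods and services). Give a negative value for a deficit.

Goods balance = 5125 - 4129 = 996
Services balance = 752 - 677 = 75
Trade balance (goods + services) = 996 + 75 = 1071

1071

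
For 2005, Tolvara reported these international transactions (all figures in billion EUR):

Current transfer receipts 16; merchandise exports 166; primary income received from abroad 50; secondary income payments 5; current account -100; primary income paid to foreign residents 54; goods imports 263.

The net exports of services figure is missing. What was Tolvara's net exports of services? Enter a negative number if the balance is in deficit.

-10

Current account = goods balance + services balance + net primary income + net secondary income
Sum of the known components = -90
Net exports of services = CA - (known components) = -100 - (-90) = -10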